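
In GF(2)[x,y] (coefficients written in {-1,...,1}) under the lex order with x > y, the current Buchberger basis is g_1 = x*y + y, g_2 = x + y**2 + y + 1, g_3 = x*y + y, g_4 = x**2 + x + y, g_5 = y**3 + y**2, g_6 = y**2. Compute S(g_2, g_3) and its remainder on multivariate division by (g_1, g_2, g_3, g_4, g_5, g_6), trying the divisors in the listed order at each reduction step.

lcm(LM(g_2), LM(g_3)) = x*y.
S = (lcm/LT(g_2))·g_2 − (lcm/LT(g_3))·g_3 = y**3 + y**2.
Reduce S modulo (g_1, g_2, g_3, g_4, g_5, g_6) in that order:
  leading term y**3: subtract (1)·g_5 from y**3 + y**2 → 0
The remainder is 0, so this S-polynomial contributes no new basis element.

S(g_2, g_3) = y**3 + y**2; remainder on division = 0.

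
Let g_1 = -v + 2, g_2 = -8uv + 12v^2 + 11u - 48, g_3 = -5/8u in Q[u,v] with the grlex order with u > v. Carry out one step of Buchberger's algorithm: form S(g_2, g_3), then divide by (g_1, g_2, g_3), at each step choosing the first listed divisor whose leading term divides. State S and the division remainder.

S(g_2, g_3) = -3/2v^2 - 11/8u + 6; remainder on division = 0.

lcm(LM(g_2), LM(g_3)) = uv.
S = (lcm/LT(g_2))·g_2 − (lcm/LT(g_3))·g_3 = -3/2v^2 - 11/8u + 6.
Reduce S modulo (g_1, g_2, g_3) in that order:
  leading term v^2: subtract (3/2v)·g_1 from -3/2v^2 - 11/8u + 6 → -11/8u - 3v + 6
  leading term u: subtract (11/5)·g_3 from -11/8u - 3v + 6 → -3v + 6
  leading term v: subtract (3)·g_1 from -3v + 6 → 0
The remainder is 0, so this S-polynomial contributes no new basis element.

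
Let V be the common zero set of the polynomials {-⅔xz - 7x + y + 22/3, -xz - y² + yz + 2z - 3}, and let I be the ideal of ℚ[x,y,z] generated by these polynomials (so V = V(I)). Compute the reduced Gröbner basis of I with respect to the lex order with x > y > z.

Buchberger's algorithm terminates because the ascending chain of leading-term ideals stabilizes.

f_1 = -⅔xz - 7x + y + 22/3, LT = xz.
f_2 = -xz - y² + yz + 2z - 3, LT = xz.

S(f_1,f_2): lcm = xz. S = 21/2x - y² + yz - 3/2y + 2z - 14.
  reduce S modulo (f_1, f_2):
  remainder 21/2x - y² + yz - 3/2y + 2z - 14 ≠ 0; add g_3 = 21/2x - y² + yz - 3/2y + 2z - 14 to the basis.

S(f_1,g_3): lcm = xz. S = 21/2x + 2/21y²z - 2/21yz² + 1/7yz - 3/2y - 4/21z² + 4/3z - 11.
  reduce S modulo (f_1, f_2, g_3):
  remainder 2/21y²z + y² - 2/21yz² - 6/7yz - 4/21z² - ⅔z + 3 ≠ 0; add g_4 = 2/21y²z + y² - 2/21yz² - 6/7yz - 4/21z² - ⅔z + 3 to the basis.

The other S-polynomials (S(f_2,g_3), S(f_1,g_4), S(f_2,g_4), S(g_3,g_4)) all reduce to 0 modulo the current basis, so we have a Gröbner basis.
Inter-reduce: drop elements whose leading term is divisible by another's, tail-reduce, and make monic.

G = {x - 2/21y² + 2/21yz - 1/7y + 4/21z - 4/3, y²z + 21/2y² - yz² - 9yz - 2z² - 7z + 63/2}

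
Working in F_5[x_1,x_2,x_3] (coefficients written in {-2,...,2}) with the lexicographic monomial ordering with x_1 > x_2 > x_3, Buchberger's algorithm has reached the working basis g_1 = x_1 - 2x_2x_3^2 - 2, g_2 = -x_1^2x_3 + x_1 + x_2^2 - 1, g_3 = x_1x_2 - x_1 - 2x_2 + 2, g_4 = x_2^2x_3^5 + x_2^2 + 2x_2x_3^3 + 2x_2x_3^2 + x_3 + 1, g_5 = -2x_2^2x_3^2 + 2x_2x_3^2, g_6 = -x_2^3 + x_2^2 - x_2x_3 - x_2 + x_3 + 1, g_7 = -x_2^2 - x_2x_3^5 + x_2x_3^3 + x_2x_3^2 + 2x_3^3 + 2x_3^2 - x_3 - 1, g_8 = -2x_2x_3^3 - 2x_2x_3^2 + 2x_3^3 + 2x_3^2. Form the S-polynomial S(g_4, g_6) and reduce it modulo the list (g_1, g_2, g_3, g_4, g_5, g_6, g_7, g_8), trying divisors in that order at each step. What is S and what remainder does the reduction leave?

S(g_4, g_6) = x_2^3 + x_2^2x_3^5 + 2x_2^2x_3^3 + 2x_2^2x_3^2 - x_2x_3^6 - x_2x_3^5 + x_2x_3 + x_2 + x_3^6 + x_3^5; remainder on division = 0.

lcm(LM(g_4), LM(g_6)) = x_2^3x_3^5.
S = (lcm/LT(g_4))·g_4 − (lcm/LT(g_6))·g_6 = x_2^3 + x_2^2x_3^5 + 2x_2^2x_3^3 + 2x_2^2x_3^2 - x_2x_3^6 - x_2x_3^5 + x_2x_3 + x_2 + x_3^6 + x_3^5.
Reduce S modulo (g_1, g_2, g_3, g_4, g_5, g_6, g_7, g_8) in that order:
  leading term x_2^3: subtract (-1)·g_6 from x_2^3 + x_2^2x_3^5 + 2x_2^2x_3^3 + 2x_2^2x_3^2 - x_2x_3^6 - x_2x_3^5 + x_2x_3 + x_2 + x_3^6 + x_3^5 → x_2^2x_3^5 + 2x_2^2x_3^3 + 2x_2^2x_3^2 + x_2^2 - x_2x_3^6 - x_2x_3^5 + x_3^6 + x_3^5 + x_3 + 1
  leading term x_2^2x_3^5: subtract (1)·g_4 from x_2^2x_3^5 + 2x_2^2x_3^3 + 2x_2^2x_3^2 + x_2^2 - x_2x_3^6 - x_2x_3^5 + x_3^6 + x_3^5 + x_3 + 1 → 2x_2^2x_3^3 + 2x_2^2x_3^2 - x_2x_3^6 - x_2x_3^5 - 2x_2x_3^3 - 2x_2x_3^2 + x_3^6 + x_3^5
  leading term x_2^2x_3^3: subtract (-x_3)·g_5 from 2x_2^2x_3^3 + 2x_2^2x_3^2 - x_2x_3^6 - x_2x_3^5 - 2x_2x_3^3 - 2x_2x_3^2 + x_3^6 + x_3^5 → 2x_2^2x_3^2 - x_2x_3^6 - x_2x_3^5 - 2x_2x_3^2 + x_3^6 + x_3^5
  leading term x_2^2x_3^2: subtract (-1)·g_5 from 2x_2^2x_3^2 - x_2x_3^6 - x_2x_3^5 - 2x_2x_3^2 + x_3^6 + x_3^5 → -x_2x_3^6 - x_2x_3^5 + x_3^6 + x_3^5
  leading term x_2x_3^6: subtract (-2x_3^3)·g_8 from -x_2x_3^6 - x_2x_3^5 + x_3^6 + x_3^5 → 0
The remainder is 0, so this S-polynomial contributes no new basis element.
This is the inner loop of Buchberger's algorithm — each nonzero remainder becomes a new basis element.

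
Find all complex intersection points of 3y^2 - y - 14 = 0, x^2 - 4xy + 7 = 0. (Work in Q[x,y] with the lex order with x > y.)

Compute a lex Gröbner basis by Buchberger's algorithm.
f_1 = 3y^2 - y - 14, LT = y^2.
f_2 = x^2 - 4xy + 7, LT = x^2.

The S-polynomials (S(f_1,f_2)) all reduce to 0 modulo the current basis, so we have a Gröbner basis.
Inter-reduce: drop elements whose leading term is divisible by another's, tail-reduce, and make monic.
Reduced Gröbner basis: {x^2 - 4xy + 7, y^2 - 1/3y - 14/3}.

A lex Gröbner basis eliminates variables successively. Here y^2 - 1/3y - 14/3 depends only on y, with roots {-2, 7/3}; lifting each root through the earlier basis elements recovers the full solutions.
  y = -2: the earlier basis element becomes x^2 + 8x + 7 = 0, giving x = -7, -1 — points (-7, -2), (-1, -2).
  y = 7/3: the earlier basis element becomes x^2 - 28/3x + 7 = 0, giving x = 14/3 - sqrt(133)/3, sqrt(133)/3 + 14/3 — points (14/3 - sqrt(133)/3, 7/3), (sqrt(133)/3 + 14/3, 7/3).
Check: every point annihilates each of the original generators.

{(-7, -2), (-1, -2), (14/3 - sqrt(133)/3, 7/3), (sqrt(133)/3 + 14/3, 7/3)}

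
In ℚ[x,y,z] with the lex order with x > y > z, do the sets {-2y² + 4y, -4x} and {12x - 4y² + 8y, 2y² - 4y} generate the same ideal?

Since reduced Gröbner bases are canonical representatives of ideals under a given ordering, it suffices to compute and compare them.
Buchberger on the first generating set:
f_1 = -2y² + 4y, LT = y².
f_2 = -4x, LT = x.

The S-polynomials (S(f_1,f_2)) all reduce to 0 modulo the current basis, so we have a Gröbner basis.
Inter-reduce: drop elements whose leading term is divisible by another's, tail-reduce, and make monic.
Reduced Gröbner basis: {x, y² - 2y}.

Buchberger on the second generating set:
h_1 = 12x - 4y² + 8y, LT = x.
h_2 = 2y² - 4y, LT = y².

The S-polynomials (S(h_1,h_2)) all reduce to 0 modulo the current basis, so we have a Gröbner basis.
Inter-reduce: drop elements whose leading term is divisible by another's, tail-reduce, and make monic.
Reduced Gröbner basis: {x, y² - 2y}.

The two bases agree; hence the ideals are identical.

Yes, the ideals are equal.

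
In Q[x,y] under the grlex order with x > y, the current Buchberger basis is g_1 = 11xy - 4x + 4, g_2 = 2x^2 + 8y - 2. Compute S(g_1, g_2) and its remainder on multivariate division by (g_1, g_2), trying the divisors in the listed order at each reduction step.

S(g_1, g_2) = -4/11x^2 - 4y^2 + 4/11x + y; remainder on division = -4y^2 + 4/11x + 27/11y - 4/11.

lcm(LM(g_1), LM(g_2)) = x^2y.
S = (lcm/LT(g_1))·g_1 − (lcm/LT(g_2))·g_2 = -4/11x^2 - 4y^2 + 4/11x + y.
Reduce S modulo (g_1, g_2) in that order:
  leading term x^2: subtract (-2/11)·g_2 from -4/11x^2 - 4y^2 + 4/11x + y → -4y^2 + 4/11x + 27/11y - 4/11
  leading term y^2: no divisor's leading term divides it; move -4y^2 to the remainder.
  leading term x: no divisor's leading term divides it; move 4/11x to the remainder.
  leading term y: no divisor's leading term divides it; move 27/11y to the remainder.
  leading term 1: no divisor's leading term divides it; move -4/11 to the remainder.
The remainder -4y^2 + 4/11x + 27/11y - 4/11 is nonzero, so it would be added as the next basis element.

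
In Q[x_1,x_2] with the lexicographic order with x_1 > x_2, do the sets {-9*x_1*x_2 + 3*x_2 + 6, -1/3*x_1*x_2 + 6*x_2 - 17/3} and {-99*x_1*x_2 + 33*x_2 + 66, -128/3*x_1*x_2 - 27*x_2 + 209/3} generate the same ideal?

Yes, the ideals are equal.

Since reduced Gröbner bases are canonical representatives of ideals under a given ordering, it suffices to compute and compare them.
Buchberger on the first generating set:
f_1 = -9*x_1*x_2 + 3*x_2 + 6, LT = x_1*x_2.
f_2 = -1/3*x_1*x_2 + 6*x_2 - 17/3, LT = x_1*x_2.

S(f_1,f_2): lcm = x_1*x_2. S = 53/3*x_2 - 53/3.
  leading term x_2: no divisor's leading term divides it; move 53/3*x_2 to the remainder.
  leading term 1: no divisor's leading term divides it; move -53/3 to the remainder.
  remainder 53/3*x_2 - 53/3 ≠ 0; add g_3 = 53/3*x_2 - 53/3 to the basis.

S(f_1,g_3): lcm = x_1*x_2. S = x_1 - 1/3*x_2 - 2/3.
  leading term x_1: no divisor's leading term divides it; move x_1 to the remainder.
  leading term x_2: subtract (-1/53)·g_3 from -1/3*x_2 - 2/3 → -1
  leading term 1: no divisor's leading term divides it; move -1 to the remainder.
  remainder x_1 - 1 ≠ 0; add g_4 = x_1 - 1 to the basis.

S(f_2,g_3): lcm = x_1*x_2. S = x_1 - 18*x_2 + 17.
  leading term x_1: subtract (1)·g_4 from x_1 - 18*x_2 + 17 → -18*x_2 + 18
  leading term x_2: subtract (-54/53)·g_3 from -18*x_2 + 18 → 0
  remainder 0.

S(f_1,g_4): lcm = x_1*x_2. S = 2/3*x_2 - 2/3.
  leading term x_2: subtract (2/53)·g_3 from 2/3*x_2 - 2/3 → 0
  remainder 0.

S(f_2,g_4): lcm = x_1*x_2. S = -17*x_2 + 17.
  leading term x_2: subtract (-51/53)·g_3 from -17*x_2 + 17 → 0
  remainder 0.

S(g_3,g_4): leading monomials are coprime, so the S-polynomial reduces to 0 (Buchberger's first criterion).
Every S-polynomial of the final basis reduces to 0, so we have a Gröbner basis.
Inter-reduce: drop elements whose leading term is divisible by another's, tail-reduce, and make monic.
Reduced Gröbner basis: {x_1 - 1, x_2 - 1}.

Buchberger on the second generating set:
h_1 = -99*x_1*x_2 + 33*x_2 + 66, LT = x_1*x_2.
h_2 = -128/3*x_1*x_2 - 27*x_2 + 209/3, LT = x_1*x_2.

S(h_1,h_2): lcm = x_1*x_2. S = -371/384*x_2 + 371/384.
  leading term x_2: no divisor's leading term divides it; move -371/384*x_2 to the remainder.
  leading term 1: no divisor's leading term divides it; move 371/384 to the remainder.
  remainder -371/384*x_2 + 371/384 ≠ 0; add k_3 = -371/384*x_2 + 371/384 to the basis.

S(h_1,k_3): lcm = x_1*x_2. S = x_1 - 1/3*x_2 - 2/3.
  leading term x_1: no divisor's leading term divides it; move x_1 to the remainder.
  leading term x_2: subtract (128/371)·k_3 from -1/3*x_2 - 2/3 → -1
  leading term 1: no divisor's leading term divides it; move -1 to the remainder.
  remainder x_1 - 1 ≠ 0; add k_4 = x_1 - 1 to the basis.

S(h_2,k_3): lcm = x_1*x_2. S = x_1 + 81/128*x_2 - 209/128.
  leading term x_1: subtract (1)·k_4 from x_1 + 81/128*x_2 - 209/128 → 81/128*x_2 - 81/128
  leading term x_2: subtract (-243/371)·k_3 from 81/128*x_2 - 81/128 → 0
  remainder 0.

S(h_1,k_4): lcm = x_1*x_2. S = 2/3*x_2 - 2/3.
  leading term x_2: subtract (-256/371)·k_3 from 2/3*x_2 - 2/3 → 0
  remainder 0.

S(h_2,k_4): lcm = x_1*x_2. S = 209/128*x_2 - 209/128.
  leading term x_2: subtract (-627/371)·k_3 from 209/128*x_2 - 209/128 → 0
  remainder 0.

S(k_3,k_4): leading monomials are coprime, so the S-polynomial reduces to 0 (Buchberger's first criterion).
Every S-polynomial of the final basis reduces to 0, so we have a Gröbner basis.
Inter-reduce: drop elements whose leading term is divisible by another's, tail-reduce, and make monic.
Reduced Gröbner basis: {x_1 - 1, x_2 - 1}.

The two bases agree; hence the ideals are identical.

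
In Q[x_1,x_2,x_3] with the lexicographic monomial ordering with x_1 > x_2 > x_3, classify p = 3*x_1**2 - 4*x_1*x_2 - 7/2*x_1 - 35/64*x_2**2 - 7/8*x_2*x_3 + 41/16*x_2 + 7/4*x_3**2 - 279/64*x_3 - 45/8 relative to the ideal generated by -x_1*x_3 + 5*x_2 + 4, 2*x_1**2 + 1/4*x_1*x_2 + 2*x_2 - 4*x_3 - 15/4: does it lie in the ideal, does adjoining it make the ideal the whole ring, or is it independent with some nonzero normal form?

3*x_1**2 - 4*x_1*x_2 - 7/2*x_1 - 35/64*x_2**2 - 7/8*x_2*x_3 + 41/16*x_2 + 7/4*x_3**2 - 279/64*x_3 - 45/8 lies in I (it reduces to 0).

First compute the reduced Gröbner basis of I by Buchberger's algorithm.
f_1 = -x_1*x_3 + 5*x_2 + 4, LT = x_1*x_3.
f_2 = 2*x_1**2 + 1/4*x_1*x_2 + 2*x_2 - 4*x_3 - 15/4, LT = x_1**2.

S(f_1,f_2): lcm = x_1**2*x_3. S = -1/8*x_1*x_2*x_3 - 5*x_1*x_2 - 4*x_1 - x_2*x_3 + 2*x_3**2 + 15/8*x_3.
  reduce S modulo (f_1, f_2):
  remainder -5*x_1*x_2 - 4*x_1 - 5/8*x_2**2 - x_2*x_3 - 1/2*x_2 + 2*x_3**2 + 15/8*x_3 ≠ 0; add h_3 = -5*x_1*x_2 - 4*x_1 - 5/8*x_2**2 - x_2*x_3 - 1/2*x_2 + 2*x_3**2 + 15/8*x_3 to the basis.

S(f_1,h_3): lcm = x_1*x_2*x_3. S = -4/5*x_1*x_3 - 1/8*x_2**2*x_3 - 5*x_2**2 - 1/5*x_2*x_3**2 - 1/10*x_2*x_3 - 4*x_2 + 2/5*x_3**3 + 3/8*x_3**2.
  reduce S modulo (f_1, f_2, h_3):
  remainder -1/8*x_2**2*x_3 - 5*x_2**2 - 1/5*x_2*x_3**2 - 1/10*x_2*x_3 - 8*x_2 + 2/5*x_3**3 + 3/8*x_3**2 - 16/5 ≠ 0; add h_4 = -1/8*x_2**2*x_3 - 5*x_2**2 - 1/5*x_2*x_3**2 - 1/10*x_2*x_3 - 8*x_2 + 2/5*x_3**3 + 3/8*x_3**2 - 16/5 to the basis.

The other S-polynomials (S(f_2,h_3), S(f_1,h_4), S(f_2,h_4), S(h_3,h_4)) all reduce to 0 modulo the current basis, so we have a Gröbner basis.
Inter-reduce: drop elements whose leading term is divisible by another's, tail-reduce, and make monic.
Reduced Gröbner basis: {x_1**2 - 1/10*x_1 - 1/64*x_2**2 - 1/40*x_2*x_3 + 79/80*x_2 + 1/20*x_3**2 - 125/64*x_3 - 15/8, x_1*x_2 + 4/5*x_1 + 1/8*x_2**2 + 1/5*x_2*x_3 + 1/10*x_2 - 2/5*x_3**2 - 3/8*x_3, x_1*x_3 - 5*x_2 - 4, x_2**2*x_3 + 40*x_2**2 + 8/5*x_2*x_3**2 + 4/5*x_2*x_3 + 64*x_2 - 16/5*x_3**3 - 3*x_3**2 + 128/5}.
Label its elements g_1 = x_1**2 - 1/10*x_1 - 1/64*x_2**2 - 1/40*x_2*x_3 + 79/80*x_2 + 1/20*x_3**2 - 125/64*x_3 - 15/8, g_2 = x_1*x_2 + 4/5*x_1 + 1/8*x_2**2 + 1/5*x_2*x_3 + 1/10*x_2 - 2/5*x_3**2 - 3/8*x_3, g_3 = x_1*x_3 - 5*x_2 - 4, g_4 = x_2**2*x_3 + 40*x_2**2 + 8/5*x_2*x_3**2 + 4/5*x_2*x_3 + 64*x_2 - 16/5*x_3**3 - 3*x_3**2 + 128/5.

Reduce p = 3*x_1**2 - 4*x_1*x_2 - 7/2*x_1 - 35/64*x_2**2 - 7/8*x_2*x_3 + 41/16*x_2 + 7/4*x_3**2 - 279/64*x_3 - 45/8 modulo G:
  leading term x_1**2: subtract (3)·g_1 from 3*x_1**2 - 4*x_1*x_2 - 7/2*x_1 - 35/64*x_2**2 - 7/8*x_2*x_3 + 41/16*x_2 + 7/4*x_3**2 - 279/64*x_3 - 45/8 → -4*x_1*x_2 - 16/5*x_1 - 1/2*x_2**2 - 4/5*x_2*x_3 - 2/5*x_2 + 8/5*x_3**2 + 3/2*x_3
  leading term x_1*x_2: subtract (-4)·g_2 from -4*x_1*x_2 - 16/5*x_1 - 1/2*x_2**2 - 4/5*x_2*x_3 - 2/5*x_2 + 8/5*x_3**2 + 3/2*x_3 → 0
  normal form = 0.
Since the normal form is 0, p ∈ I.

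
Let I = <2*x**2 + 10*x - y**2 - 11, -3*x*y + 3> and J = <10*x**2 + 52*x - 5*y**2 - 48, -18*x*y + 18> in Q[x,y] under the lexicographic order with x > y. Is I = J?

Equality of ideals is decidable: compute both reduced Gröbner bases (unique for the ordering) and check whether they agree.
Buchberger on the first generating set:
f_1 = 2*x**2 + 10*x - y**2 - 11, LT = x**2.
f_2 = -3*x*y + 3, LT = x*y.

S(f_1,f_2): lcm = x**2*y. S = 5*x*y + x - 1/2*y**3 - 11/2*y.
  leading term x*y: subtract (-5/3)·f_2 from 5*x*y + x - 1/2*y**3 - 11/2*y → x - 1/2*y**3 - 11/2*y + 5
  leading term x: no divisor's leading term divides it; move x to the remainder.
  leading term y**3: no divisor's leading term divides it; move -1/2*y**3 to the remainder.
  leading term y: no divisor's leading term divides it; move -11/2*y to the remainder.
  leading term 1: no divisor's leading term divides it; move 5 to the remainder.
  remainder x - 1/2*y**3 - 11/2*y + 5 ≠ 0; add g_3 = x - 1/2*y**3 - 11/2*y + 5 to the basis.

S(f_2,g_3): lcm = x*y. S = 1/2*y**4 + 11/2*y**2 - 5*y - 1.
  leading term y**4: no divisor's leading term divides it; move 1/2*y**4 to the remainder.
  leading term y**2: no divisor's leading term divides it; move 11/2*y**2 to the remainder.
  leading term y: no divisor's leading term divides it; move -5*y to the remainder.
  leading term 1: no divisor's leading term divides it; move -1 to the remainder.
  remainder 1/2*y**4 + 11/2*y**2 - 5*y - 1 ≠ 0; add g_4 = 1/2*y**4 + 11/2*y**2 - 5*y - 1 to the basis.

The other S-polynomials (S(f_1,g_3), S(f_1,g_4), S(f_2,g_4), S(g_3,g_4)) all reduce to 0 modulo the current basis, so we have a Gröbner basis.
Inter-reduce: drop elements whose leading term is divisible by another's, tail-reduce, and make monic.
Reduced Gröbner basis: {x - 1/2*y**3 - 11/2*y + 5, y**4 + 11*y**2 - 10*y - 2}.

Buchberger on the second generating set:
h_1 = 10*x**2 + 52*x - 5*y**2 - 48, LT = x**2.
h_2 = -18*x*y + 18, LT = x*y.

S(h_1,h_2): lcm = x**2*y. S = 26/5*x*y + x - 1/2*y**3 - 24/5*y.
  leading term x*y: subtract (-13/45)·h_2 from 26/5*x*y + x - 1/2*y**3 - 24/5*y → x - 1/2*y**3 - 24/5*y + 26/5
  leading term x: no divisor's leading term divides it; move x to the remainder.
  leading term y**3: no divisor's leading term divides it; move -1/2*y**3 to the remainder.
  leading term y: no divisor's leading term divides it; move -24/5*y to the remainder.
  leading term 1: no divisor's leading term divides it; move 26/5 to the remainder.
  remainder x - 1/2*y**3 - 24/5*y + 26/5 ≠ 0; add k_3 = x - 1/2*y**3 - 24/5*y + 26/5 to the basis.

S(h_2,k_3): lcm = x*y. S = 1/2*y**4 + 24/5*y**2 - 26/5*y - 1.
  leading term y**4: no divisor's leading term divides it; move 1/2*y**4 to the remainder.
  leading term y**2: no divisor's leading term divides it; move 24/5*y**2 to the remainder.
  leading term y: no divisor's leading term divides it; move -26/5*y to the remainder.
  leading term 1: no divisor's leading term divides it; move -1 to the remainder.
  remainder 1/2*y**4 + 24/5*y**2 - 26/5*y - 1 ≠ 0; add k_4 = 1/2*y**4 + 24/5*y**2 - 26/5*y - 1 to the basis.

The other S-polynomials (S(h_1,k_3), S(h_1,k_4), S(h_2,k_4), S(k_3,k_4)) all reduce to 0 modulo the current basis, so we have a Gröbner basis.
Inter-reduce: drop elements whose leading term is divisible by another's, tail-reduce, and make monic.
Reduced Gröbner basis: {x - 1/2*y**3 - 24/5*y + 26/5, y**4 + 48/5*y**2 - 52/5*y - 2}.

Since the reduced bases disagree, the two ideals are not the same.
The same test decides containment: I ⊆ J iff every generator of I reduces to 0 modulo a Gröbner basis of J.

No, the ideals differ.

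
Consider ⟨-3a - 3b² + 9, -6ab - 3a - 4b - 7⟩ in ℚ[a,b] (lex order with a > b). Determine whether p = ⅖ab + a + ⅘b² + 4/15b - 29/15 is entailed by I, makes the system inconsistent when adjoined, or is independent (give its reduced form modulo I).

First compute the reduced Gröbner basis of I by Buchberger's algorithm.
f_1 = -3a - 3b² + 9, LT = a.
f_2 = -6ab - 3a - 4b - 7, LT = ab.

S(f_1,f_2): lcm = ab. S = -½a + b³ - 11/3b - 7/6.
  reduce S modulo (f_1, f_2):
  remainder b³ + ½b² - 11/3b - 8/3 ≠ 0; add h_3 = b³ + ½b² - 11/3b - 8/3 to the basis.

The other S-polynomials (S(f_1,h_3), S(f_2,h_3)) all reduce to 0 modulo the current basis, so we have a Gröbner basis.
Inter-reduce: drop elements whose leading term is divisible by another's, tail-reduce, and make monic.
Reduced Gröbner basis: {a + b² - 3, b³ + ½b² - 11/3b - 8/3}.
Label its elements g_1 = a + b² - 3, g_2 = b³ + ½b² - 11/3b - 8/3.

Reduce p = ⅖ab + a + ⅘b² + 4/15b - 29/15 modulo G:
  leading term ab: subtract (⅖b)·g_1 from ⅖ab + a + ⅘b² + 4/15b - 29/15 → a - ⅖b³ + ⅘b² + 22/15b - 29/15
  leading term a: subtract (1)·g_1 from a - ⅖b³ + ⅘b² + 22/15b - 29/15 → -⅖b³ - ⅕b² + 22/15b + 16/15
  leading term b³: subtract (-⅖)·g_2 from -⅖b³ - ⅕b² + 22/15b + 16/15 → 0
  normal form = 0.
Since the normal form is 0, p ∈ I.

⅖ab + a + ⅘b² + 4/15b - 29/15 lies in I (it reduces to 0).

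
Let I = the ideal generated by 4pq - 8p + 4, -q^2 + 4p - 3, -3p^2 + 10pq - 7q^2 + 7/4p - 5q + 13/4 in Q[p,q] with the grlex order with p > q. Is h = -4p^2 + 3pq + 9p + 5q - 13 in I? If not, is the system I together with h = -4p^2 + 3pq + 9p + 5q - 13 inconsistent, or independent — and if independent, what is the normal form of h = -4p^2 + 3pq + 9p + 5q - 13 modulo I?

-4p^2 + 3pq + 9p + 5q - 13 lies in I (it reduces to 0).

First compute the reduced Gröbner basis of I by Buchberger's algorithm.
f_1 = 4pq - 8p + 4, LT = pq.
f_2 = -q^2 + 4p - 3, LT = q^2.
f_3 = -3p^2 + 10pq - 7q^2 + 7/4p - 5q + 13/4, LT = p^2.

S(f_1,f_2): lcm = pq^2. S = 4p^2 - 2pq - 3p + q.
  reduce S modulo (f_1, f_2, f_3):
  remainder -46/3p - 17/3q + 21 ≠ 0; add k_4 = -46/3p - 17/3q + 21 to the basis.

S(f_1,f_3): lcm = p^2q. S = 10/3pq^2 - 7/3q^3 - 2p^2 + 7/12pq - 5/3q^2 + p + 13/12q.
  reduce S modulo (f_1, f_2, f_3, k_4):
  remainder 2809/276q - 2809/276 ≠ 0; add k_5 = 2809/276q - 2809/276 to the basis.

The other S-polynomials (S(f_2,f_3), S(f_1,k_4), S(f_2,k_4), S(f_3,k_4), S(f_1,k_5), S(f_2,k_5), S(f_3,k_5), S(k_4,k_5)) all reduce to 0 modulo the current basis, so we have a Gröbner basis.
Inter-reduce: drop elements whose leading term is divisible by another's, tail-reduce, and make monic.
Reduced Gröbner basis: {p - 1, q - 1}.
Label its elements g_1 = p - 1, g_2 = q - 1.

Reduce h = -4p^2 + 3pq + 9p + 5q - 13 modulo G:
  leading term p^2: subtract (-4p)·g_1 from -4p^2 + 3pq + 9p + 5q - 13 → 3pq + 5p + 5q - 13
  leading term pq: subtract (3q)·g_1 from 3pq + 5p + 5q - 13 → 5p + 8q - 13
  leading term p: subtract (5)·g_1 from 5p + 8q - 13 → 8q - 8
  leading term q: subtract (8)·g_2 from 8q - 8 → 0
  normal form = 0.
Since the normal form is 0, h ∈ I.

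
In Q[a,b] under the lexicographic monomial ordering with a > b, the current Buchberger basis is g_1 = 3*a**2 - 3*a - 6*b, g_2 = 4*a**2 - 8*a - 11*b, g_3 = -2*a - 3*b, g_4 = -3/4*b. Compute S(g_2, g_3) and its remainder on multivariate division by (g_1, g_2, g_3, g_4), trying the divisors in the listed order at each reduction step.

S(g_2, g_3) = -3/2*a*b - 2*a - 11/4*b; remainder on division = 0.

lcm(LM(g_2), LM(g_3)) = a**2.
S = (lcm/LT(g_2))·g_2 − (lcm/LT(g_3))·g_3 = -3/2*a*b - 2*a - 11/4*b.
Reduce S modulo (g_1, g_2, g_3, g_4) in that order:
  leading term a*b: subtract (3/4*b)·g_3 from -3/2*a*b - 2*a - 11/4*b → -2*a + 9/4*b**2 - 11/4*b
  leading term a: subtract (1)·g_3 from -2*a + 9/4*b**2 - 11/4*b → 9/4*b**2 + 1/4*b
  leading term b**2: subtract (-3*b)·g_4 from 9/4*b**2 + 1/4*b → 1/4*b
  leading term b: subtract (-1/3)·g_4 from 1/4*b → 0
The remainder is 0, so this S-polynomial contributes no new basis element.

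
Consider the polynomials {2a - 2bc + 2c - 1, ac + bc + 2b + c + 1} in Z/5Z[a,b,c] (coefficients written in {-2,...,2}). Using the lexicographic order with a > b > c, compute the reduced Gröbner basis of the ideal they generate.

G = {a - bc + c + 2, bc^2 + bc + 2b - c^2 - c + 1}

The reduced Gröbner basis is the canonical form of the ideal for this ordering.

f_1 = 2a - 2bc + 2c - 1, LT = a.
f_2 = ac + bc + 2b + c + 1, LT = ac.

S(f_1,f_2): lcm = ac. S = -bc^2 - bc - 2b + c^2 + c - 1.
  leading term bc^2: no divisor's leading term divides it; move -bc^2 to the remainder.
  leading term bc: no divisor's leading term divides it; move -bc to the remainder.
  leading term b: no divisor's leading term divides it; move -2b to the remainder.
  leading term c^2: no divisor's leading term divides it; move c^2 to the remainder.
  leading term c: no divisor's leading term divides it; move c to the remainder.
  leading term 1: no divisor's leading term divides it; move -1 to the remainder.
  remainder -bc^2 - bc - 2b + c^2 + c - 1 ≠ 0; add g_3 = -bc^2 - bc - 2b + c^2 + c - 1 to the basis.

The other S-polynomials (S(f_1,g_3), S(f_2,g_3)) all reduce to 0 modulo the current basis, so we have a Gröbner basis.
Inter-reduce: drop elements whose leading term is divisible by another's, tail-reduce, and make monic.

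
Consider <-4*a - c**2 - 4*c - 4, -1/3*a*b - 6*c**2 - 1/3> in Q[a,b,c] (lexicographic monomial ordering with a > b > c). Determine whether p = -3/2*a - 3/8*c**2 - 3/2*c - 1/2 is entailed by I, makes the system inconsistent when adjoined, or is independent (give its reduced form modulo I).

First compute the reduced Gröbner basis of I by Buchberger's algorithm.
f_1 = -4*a - c**2 - 4*c - 4, LT = a.
f_2 = -1/3*a*b - 6*c**2 - 1/3, LT = a*b.

S(f_1,f_2): lcm = a*b. S = 1/4*b*c**2 + b*c + b - 18*c**2 - 1.
  reduce S modulo (f_1, f_2):
  remainder 1/4*b*c**2 + b*c + b - 18*c**2 - 1 ≠ 0; add h_3 = 1/4*b*c**2 + b*c + b - 18*c**2 - 1 to the basis.

The other S-polynomials (S(f_1,h_3), S(f_2,h_3)) all reduce to 0 modulo the current basis, so we have a Gröbner basis.
Inter-reduce: drop elements whose leading term is divisible by another's, tail-reduce, and make monic.
Reduced Gröbner basis: {a + 1/4*c**2 + c + 1, b*c**2 + 4*b*c + 4*b - 72*c**2 - 4}.
Label its elements g_1 = a + 1/4*c**2 + c + 1, g_2 = b*c**2 + 4*b*c + 4*b - 72*c**2 - 4.

Reduce p = -3/2*a - 3/8*c**2 - 3/2*c - 1/2 modulo G:
  leading term a: subtract (-3/2)·g_1 from -3/2*a - 3/8*c**2 - 3/2*c - 1/2 → 1
  leading term 1: no divisor's leading term divides it; move 1 to the remainder.
  normal form = 1.
The normal form is nonzero, so p ∉ I. Since p minus its normal form lies in I, I + (p) = I + (r) where r = 1; decide whether this ideal is the whole ring.
Here r = 1 is a nonzero constant, hence a unit: 1 ∈ I + (p), the Gröbner basis of I + (p) is {1}, and the enlarged system has no common solution — adjoining p is inconsistent.

Adjoining -3/2*a - 3/8*c**2 - 3/2*c - 1/2 makes the ideal the whole ring: the system is inconsistent.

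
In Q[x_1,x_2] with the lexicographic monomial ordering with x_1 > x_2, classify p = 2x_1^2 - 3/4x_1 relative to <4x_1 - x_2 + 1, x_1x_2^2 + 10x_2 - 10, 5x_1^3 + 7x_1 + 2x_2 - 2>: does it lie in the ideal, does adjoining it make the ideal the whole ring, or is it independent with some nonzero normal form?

First compute the reduced Gröbner basis of I by Buchberger's algorithm.
f_1 = 4x_1 - x_2 + 1, LT = x_1.
f_2 = x_1x_2^2 + 10x_2 - 10, LT = x_1x_2^2.
f_3 = 5x_1^3 + 7x_1 + 2x_2 - 2, LT = x_1^3.

S(f_1,f_2): lcm = x_1x_2^2. S = -1/4x_2^3 + 1/4x_2^2 - 10x_2 + 10.
  leading term x_2^3: no divisor's leading term divides it; move -1/4x_2^3 to the remainder.
  leading term x_2^2: no divisor's leading term divides it; move 1/4x_2^2 to the remainder.
  leading term x_2: no divisor's leading term divides it; move -10x_2 to the remainder.
  leading term 1: no divisor's leading term divides it; move 10 to the remainder.
  remainder -1/4x_2^3 + 1/4x_2^2 - 10x_2 + 10 ≠ 0; add h_4 = -1/4x_2^3 + 1/4x_2^2 - 10x_2 + 10 to the basis.

S(f_1,f_3): lcm = x_1^3. S = -1/4x_1^2x_2 + 1/4x_1^2 - 7/5x_1 - 2/5x_2 + 2/5.
  leading term x_1^2x_2: subtract (-1/16x_1x_2)·f_1 from -1/4x_1^2x_2 + 1/4x_1^2 - 7/5x_1 - 2/5x_2 + 2/5 → 1/4x_1^2 - 1/16x_1x_2^2 + 1/16x_1x_2 - 7/5x_1 - 2/5x_2 + 2/5
  leading term x_1^2: subtract (1/16x_1)·f_1 from 1/4x_1^2 - 1/16x_1x_2^2 + 1/16x_1x_2 - 7/5x_1 - 2/5x_2 + 2/5 → -1/16x_1x_2^2 + 1/8x_1x_2 - 117/80x_1 - 2/5x_2 + 2/5
  leading term x_1x_2^2: subtract (-1/64x_2^2)·f_1 from -1/16x_1x_2^2 + 1/8x_1x_2 - 117/80x_1 - 2/5x_2 + 2/5 → 1/8x_1x_2 - 117/80x_1 - 1/64x_2^3 + 1/64x_2^2 - 2/5x_2 + 2/5
  leading term x_1x_2: subtract (1/32x_2)·f_1 from 1/8x_1x_2 - 117/80x_1 - 1/64x_2^3 + 1/64x_2^2 - 2/5x_2 + 2/5 → -117/80x_1 - 1/64x_2^3 + 3/64x_2^2 - 69/160x_2 + 2/5
  leading term x_1: subtract (-117/320)·f_1 from -117/80x_1 - 1/64x_2^3 + 3/64x_2^2 - 69/160x_2 + 2/5 → -1/64x_2^3 + 3/64x_2^2 - 51/64x_2 + 49/64
  leading term x_2^3: subtract (1/16)·h_4 from -1/64x_2^3 + 3/64x_2^2 - 51/64x_2 + 49/64 → 1/32x_2^2 - 11/64x_2 + 9/64
  leading term x_2^2: no divisor's leading term divides it; move 1/32x_2^2 to the remainder.
  leading term x_2: no divisor's leading term divides it; move -11/64x_2 to the remainder.
  leading term 1: no divisor's leading term divides it; move 9/64 to the remainder.
  remainder 1/32x_2^2 - 11/64x_2 + 9/64 ≠ 0; add h_5 = 1/32x_2^2 - 11/64x_2 + 9/64 to the basis.

S(f_2,f_3): lcm = x_1^3x_2^2. S = 10x_1^2x_2 - 10x_1^2 - 7/5x_1x_2^2 - 2/5x_2^3 + 2/5x_2^2.
  leading term x_1^2x_2: subtract (5/2x_1x_2)·f_1 from 10x_1^2x_2 - 10x_1^2 - 7/5x_1x_2^2 - 2/5x_2^3 + 2/5x_2^2 → -10x_1^2 + 11/10x_1x_2^2 - 5/2x_1x_2 - 2/5x_2^3 + 2/5x_2^2
  leading term x_1^2: subtract (-5/2x_1)·f_1 from -10x_1^2 + 11/10x_1x_2^2 - 5/2x_1x_2 - 2/5x_2^3 + 2/5x_2^2 → 11/10x_1x_2^2 - 5x_1x_2 + 5/2x_1 - 2/5x_2^3 + 2/5x_2^2
  leading term x_1x_2^2: subtract (11/40x_2^2)·f_1 from 11/10x_1x_2^2 - 5x_1x_2 + 5/2x_1 - 2/5x_2^3 + 2/5x_2^2 → -5x_1x_2 + 5/2x_1 - 1/8x_2^3 + 1/8x_2^2
  leading term x_1x_2: subtract (-5/4x_2)·f_1 from -5x_1x_2 + 5/2x_1 - 1/8x_2^3 + 1/8x_2^2 → 5/2x_1 - 1/8x_2^3 - 9/8x_2^2 + 5/4x_2
  leading term x_1: subtract (5/8)·f_1 from 5/2x_1 - 1/8x_2^3 - 9/8x_2^2 + 5/4x_2 → -1/8x_2^3 - 9/8x_2^2 + 15/8x_2 - 5/8
  leading term x_2^3: subtract (1/2)·h_4 from -1/8x_2^3 - 9/8x_2^2 + 15/8x_2 - 5/8 → -5/4x_2^2 + 55/8x_2 - 45/8
  leading term x_2^2: subtract (-40)·h_5 from -5/4x_2^2 + 55/8x_2 - 45/8 → 0
  remainder 0.

S(f_1,h_4): leading monomials are coprime, so the S-polynomial reduces to 0 (Buchberger's first criterion).
S(f_2,h_4): lcm = x_1x_2^3. S = x_1x_2^2 - 40x_1x_2 + 40x_1 + 10x_2^2 - 10x_2.
  leading term x_1x_2^2: subtract (1/4x_2^2)·f_1 from x_1x_2^2 - 40x_1x_2 + 40x_1 + 10x_2^2 - 10x_2 → -40x_1x_2 + 40x_1 + 1/4x_2^3 + 39/4x_2^2 - 10x_2
  leading term x_1x_2: subtract (-10x_2)·f_1 from -40x_1x_2 + 40x_1 + 1/4x_2^3 + 39/4x_2^2 - 10x_2 → 40x_1 + 1/4x_2^3 - 1/4x_2^2
  leading term x_1: subtract (10)·f_1 from 40x_1 + 1/4x_2^3 - 1/4x_2^2 → 1/4x_2^3 - 1/4x_2^2 + 10x_2 - 10
  leading term x_2^3: subtract (-1)·h_4 from 1/4x_2^3 - 1/4x_2^2 + 10x_2 - 10 → 0
  remainder 0.

S(f_3,h_4): leading monomials are coprime, so the S-polynomial reduces to 0 (Buchberger's first criterion).
S(f_1,h_5): leading monomials are coprime, so the S-polynomial reduces to 0 (Buchberger's first criterion).
S(f_2,h_5): lcm = x_1x_2^2. S = 11/2x_1x_2 - 9/2x_1 + 10x_2 - 10.
  leading term x_1x_2: subtract (11/8x_2)·f_1 from 11/2x_1x_2 - 9/2x_1 + 10x_2 - 10 → -9/2x_1 + 11/8x_2^2 + 69/8x_2 - 10
  leading term x_1: subtract (-9/8)·f_1 from -9/2x_1 + 11/8x_2^2 + 69/8x_2 - 10 → 11/8x_2^2 + 15/2x_2 - 71/8
  leading term x_2^2: subtract (44)·h_5 from 11/8x_2^2 + 15/2x_2 - 71/8 → 241/16x_2 - 241/16
  leading term x_2: no divisor's leading term divides it; move 241/16x_2 to the remainder.
  leading term 1: no divisor's leading term divides it; move -241/16 to the remainder.
  remainder 241/16x_2 - 241/16 ≠ 0; add h_6 = 241/16x_2 - 241/16 to the basis.

S(f_3,h_5): leading monomials are coprime, so the S-polynomial reduces to 0 (Buchberger's first criterion).
S(h_4,h_5): lcm = x_2^3. S = 9/2x_2^2 + 71/2x_2 - 40.
  leading term x_2^2: subtract (144)·h_5 from 9/2x_2^2 + 71/2x_2 - 40 → 241/4x_2 - 241/4
  leading term x_2: subtract (4)·h_6 from 241/4x_2 - 241/4 → 0
  remainder 0.

S(f_1,h_6): leading monomials are coprime, so the S-polynomial reduces to 0 (Buchberger's first criterion).
S(f_2,h_6): lcm = x_1x_2^2. S = x_1x_2 + 10x_2 - 10.
  leading term x_1x_2: subtract (1/4x_2)·f_1 from x_1x_2 + 10x_2 - 10 → 1/4x_2^2 + 39/4x_2 - 10
  leading term x_2^2: subtract (8)·h_5 from 1/4x_2^2 + 39/4x_2 - 10 → 89/8x_2 - 89/8
  leading term x_2: subtract (178/241)·h_6 from 89/8x_2 - 89/8 → 0
  remainder 0.

S(f_3,h_6): leading monomials are coprime, so the S-polynomial reduces to 0 (Buchberger's first criterion).
S(h_4,h_6): lcm = x_2^3. S = 40x_2 - 40.
  leading term x_2: subtract (640/241)·h_6 from 40x_2 - 40 → 0
  remainder 0.

S(h_5,h_6): lcm = x_2^2. S = -9/2x_2 + 9/2.
  leading term x_2: subtract (-72/241)·h_6 from -9/2x_2 + 9/2 → 0
  remainder 0.

Every S-polynomial of the final basis reduces to 0, so we have a Gröbner basis.
Inter-reduce: drop elements whose leading term is divisible by another's, tail-reduce, and make monic.
Reduced Gröbner basis: {x_1, x_2 - 1}.
Label its elements g_1 = x_1, g_2 = x_2 - 1.

Reduce p = 2x_1^2 - 3/4x_1 modulo G:
  leading term x_1^2: subtract (2x_1)·g_1 from 2x_1^2 - 3/4x_1 → -3/4x_1
  leading term x_1: subtract (-3/4)·g_1 from -3/4x_1 → 0
  normal form = 0.
Since the normal form is 0, p ∈ I.

2x_1^2 - 3/4x_1 lies in I (it reduces to 0).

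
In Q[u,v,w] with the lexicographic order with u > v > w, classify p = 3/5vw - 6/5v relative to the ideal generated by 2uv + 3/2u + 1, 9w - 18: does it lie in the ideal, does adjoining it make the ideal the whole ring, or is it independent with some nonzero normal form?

First compute the reduced Gröbner basis of I by Buchberger's algorithm.
f_1 = 2uv + 3/2u + 1, LT = uv.
f_2 = 9w - 18, LT = w.

The S-polynomials (S(f_1,f_2)) all reduce to 0 modulo the current basis, so we have a Gröbner basis.
Inter-reduce: drop elements whose leading term is divisible by another's, tail-reduce, and make monic.
Reduced Gröbner basis: {uv + 3/4u + 1/2, w - 2}.
Label its elements g_1 = uv + 3/4u + 1/2, g_2 = w - 2.

Reduce p = 3/5vw - 6/5v modulo G:
  leading term vw: subtract (3/5v)·g_2 from 3/5vw - 6/5v → 0
  normal form = 0.
Since the normal form is 0, p ∈ I.

3/5vw - 6/5v lies in I (it reduces to 0).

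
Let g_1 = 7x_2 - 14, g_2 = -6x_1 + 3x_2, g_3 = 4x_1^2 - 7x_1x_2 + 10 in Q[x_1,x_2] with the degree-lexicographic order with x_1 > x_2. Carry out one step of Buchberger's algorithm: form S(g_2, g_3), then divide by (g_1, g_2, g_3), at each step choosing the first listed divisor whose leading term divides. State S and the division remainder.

lcm(LM(g_2), LM(g_3)) = x_1^2.
S = (lcm/LT(g_2))·g_2 − (lcm/LT(g_3))·g_3 = 5/4x_1x_2 - 5/2.
Reduce S modulo (g_1, g_2, g_3) in that order:
  leading term x_1x_2: subtract (5/28x_1)·g_1 from 5/4x_1x_2 - 5/2 → 5/2x_1 - 5/2
  leading term x_1: subtract (-5/12)·g_2 from 5/2x_1 - 5/2 → 5/4x_2 - 5/2
  leading term x_2: subtract (5/28)·g_1 from 5/4x_2 - 5/2 → 0
The remainder is 0, so this S-polynomial contributes no new basis element.
An S-polynomial is built so that the two leading terms cancel; whether anything survives reduction is exactly the Gröbner-basis criterion.

S(g_2, g_3) = 5/4x_1x_2 - 5/2; remainder on division = 0.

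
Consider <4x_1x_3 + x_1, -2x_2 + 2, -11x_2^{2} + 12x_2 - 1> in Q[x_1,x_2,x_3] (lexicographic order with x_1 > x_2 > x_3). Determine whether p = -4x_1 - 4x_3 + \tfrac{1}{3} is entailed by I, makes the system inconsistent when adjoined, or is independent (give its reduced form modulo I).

-4x_1 - 4x_3 + \tfrac{1}{3} is independent of I; its normal form modulo I is -4x_1 - 4x_3 + \tfrac{1}{3}.

First compute the reduced Gröbner basis of I by Buchberger's algorithm.
f_1 = 4x_1x_3 + x_1, LT = x_1x_3.
f_2 = -2x_2 + 2, LT = x_2.
f_3 = -11x_2^{2} + 12x_2 - 1, LT = x_2^{2}.

S(f_1,f_2): leading monomials are coprime, so the S-polynomial reduces to 0 (Buchberger's first criterion).
S(f_1,f_3): leading monomials are coprime, so the S-polynomial reduces to 0 (Buchberger's first criterion).
S(f_2,f_3): lcm = x_2^{2}. S = \tfrac{1}{11}x_2 - \tfrac{1}{11}.
  leading term x_2: subtract (-\tfrac{1}{22})·f_2 from \tfrac{1}{11}x_2 - \tfrac{1}{11} → 0
  remainder 0.

Every S-polynomial of the final basis reduces to 0, so we have a Gröbner basis.
Inter-reduce: drop elements whose leading term is divisible by another's, tail-reduce, and make monic.
Reduced Gröbner basis: {x_1x_3 + \tfrac{1}{4}x_1, x_2 - 1}.
Label its elements g_1 = x_1x_3 + \tfrac{1}{4}x_1, g_2 = x_2 - 1.

Reduce p = -4x_1 - 4x_3 + \tfrac{1}{3} modulo G:
  leading term x_1: no divisor's leading term divides it; move -4x_1 to the remainder.
  leading term x_3: no divisor's leading term divides it; move -4x_3 to the remainder.
  leading term 1: no divisor's leading term divides it; move \tfrac{1}{3} to the remainder.
  normal form = -4x_1 - 4x_3 + \tfrac{1}{3}.
The normal form is nonzero, so p ∉ I. Since p minus its normal form lies in I, I + (p) = I + (r) where r = -4x_1 - 4x_3 + \tfrac{1}{3}; decide whether this ideal is the whole ring.
Run Buchberger on G together with r (pairs among the g_i already reduce to 0 since G is a Gröbner basis):
g_1 = x_1x_3 + \tfrac{1}{4}x_1, LT = x_1x_3.
g_2 = x_2 - 1, LT = x_2.
r = -4x_1 - 4x_3 + \tfrac{1}{3}, LT = x_1.

S(g_1,g_2): leading monomials are coprime, so the S-polynomial reduces to 0 (Buchberger's first criterion).
S(g_1,r): lcm = x_1x_3. S = \tfrac{1}{4}x_1 - x_3^{2} + \tfrac{1}{12}x_3.
  leading term x_1: subtract (-\tfrac{1}{16})·r from \tfrac{1}{4}x_1 - x_3^{2} + \tfrac{1}{12}x_3 → -x_3^{2} - \tfrac{1}{6}x_3 + \tfrac{1}{48}
  leading term x_3^{2}: no divisor's leading term divides it; move -x_3^{2} to the remainder.
  leading term x_3: no divisor's leading term divides it; move -\tfrac{1}{6}x_3 to the remainder.
  leading term 1: no divisor's leading term divides it; move \tfrac{1}{48} to the remainder.
  remainder -x_3^{2} - \tfrac{1}{6}x_3 + \tfrac{1}{48} ≠ 0; add m_4 = -x_3^{2} - \tfrac{1}{6}x_3 + \tfrac{1}{48} to the basis.

S(g_2,r): leading monomials are coprime, so the S-polynomial reduces to 0 (Buchberger's first criterion).
S(g_1,m_4): lcm = x_1x_3^{2}. S = \tfrac{1}{12}x_1x_3 + \tfrac{1}{48}x_1.
  leading term x_1x_3: subtract (\tfrac{1}{12})·g_1 from \tfrac{1}{12}x_1x_3 + \tfrac{1}{48}x_1 → 0
  remainder 0.

S(g_2,m_4): leading monomials are coprime, so the S-polynomial reduces to 0 (Buchberger's first criterion).
S(r,m_4): leading monomials are coprime, so the S-polynomial reduces to 0 (Buchberger's first criterion).
Every S-polynomial of the final basis reduces to 0, so we have a Gröbner basis.
Inter-reduce: drop elements whose leading term is divisible by another's, tail-reduce, and make monic.
Reduced Gröbner basis: {x_1 + x_3 - \tfrac{1}{12}, x_2 - 1, x_3^{2} + \tfrac{1}{6}x_3 - \tfrac{1}{48}}.
The reduced Gröbner basis of I + (p) is {x_1 + x_3 - \tfrac{1}{12}, x_2 - 1, x_3^{2} + \tfrac{1}{6}x_3 - \tfrac{1}{48}} ≠ {1}, a proper ideal, so the enlarged system stays consistent: p is independent of I, with normal form -4x_1 - 4x_3 + \tfrac{1}{3}.

Ideal membership is decidable via reduction modulo a Gröbner basis.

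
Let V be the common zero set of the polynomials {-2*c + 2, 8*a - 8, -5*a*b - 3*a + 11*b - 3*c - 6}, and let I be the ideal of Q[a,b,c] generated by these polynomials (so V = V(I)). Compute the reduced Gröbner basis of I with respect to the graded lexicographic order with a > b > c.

G = {a - 1, b - 2, c - 1}

f_1 = -2*c + 2, LT = c.
f_2 = 8*a - 8, LT = a.
f_3 = -5*a*b - 3*a + 11*b - 3*c - 6, LT = a*b.

S(f_1,f_2): leading monomials are coprime, so the S-polynomial reduces to 0 (Buchberger's first criterion).
S(f_1,f_3): leading monomials are coprime, so the S-polynomial reduces to 0 (Buchberger's first criterion).
S(f_2,f_3): lcm = a*b. S = -3/5*a + 6/5*b - 3/5*c - 6/5.
  leading term a: subtract (-3/40)·f_2 from -3/5*a + 6/5*b - 3/5*c - 6/5 → 6/5*b - 3/5*c - 9/5
  leading term b: no divisor's leading term divides it; move 6/5*b to the remainder.
  leading term c: subtract (3/10)·f_1 from -3/5*c - 9/5 → -12/5
  leading term 1: no divisor's leading term divides it; move -12/5 to the remainder.
  remainder 6/5*b - 12/5 ≠ 0; add g_4 = 6/5*b - 12/5 to the basis.

S(f_1,g_4): leading monomials are coprime, so the S-polynomial reduces to 0 (Buchberger's first criterion).
S(f_2,g_4): leading monomials are coprime, so the S-polynomial reduces to 0 (Buchberger's first criterion).
S(f_3,g_4): lcm = a*b. S = 13/5*a - 11/5*b + 3/5*c + 6/5.
  leading term a: subtract (13/40)·f_2 from 13/5*a - 11/5*b + 3/5*c + 6/5 → -11/5*b + 3/5*c + 19/5
  leading term b: subtract (-11/6)·g_4 from -11/5*b + 3/5*c + 19/5 → 3/5*c - 3/5
  leading term c: subtract (-3/10)·f_1 from 3/5*c - 3/5 → 0
  remainder 0.

Every S-polynomial of the final basis reduces to 0, so we have a Gröbner basis.
Inter-reduce: drop elements whose leading term is divisible by another's, tail-reduce, and make monic.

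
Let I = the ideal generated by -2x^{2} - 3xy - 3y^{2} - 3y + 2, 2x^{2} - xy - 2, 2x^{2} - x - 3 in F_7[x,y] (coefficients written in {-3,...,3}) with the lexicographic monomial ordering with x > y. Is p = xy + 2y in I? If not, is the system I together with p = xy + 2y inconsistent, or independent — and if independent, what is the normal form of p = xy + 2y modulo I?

xy + 2y lies in I (it reduces to 0).

First compute the reduced Gröbner basis of I by Buchberger's algorithm.
f_1 = -2x^{2} - 3xy - 3y^{2} - 3y + 2, LT = x^{2}.
f_2 = 2x^{2} - xy - 2, LT = x^{2}.
f_3 = 2x^{2} - x - 3, LT = x^{2}.

S(f_1,f_2): lcm = x^{2}. S = 2xy - 2y^{2} - 2y.
  leading term xy: no divisor's leading term divides it; move 2xy to the remainder.
  leading term y^{2}: no divisor's leading term divides it; move -2y^{2} to the remainder.
  leading term y: no divisor's leading term divides it; move -2y to the remainder.
  remainder 2xy - 2y^{2} - 2y ≠ 0; add h_4 = 2xy - 2y^{2} - 2y to the basis.

S(f_1,f_3): lcm = x^{2}. S = -2xy - 3x - 2y^{2} - 2y - 3.
  leading term xy: subtract (-1)·h_4 from -2xy - 3x - 2y^{2} - 2y - 3 → -3x + 3y^{2} + 3y - 3
  leading term x: no divisor's leading term divides it; move -3x to the remainder.
  leading term y^{2}: no divisor's leading term divides it; move 3y^{2} to the remainder.
  leading term y: no divisor's leading term divides it; move 3y to the remainder.
  leading term 1: no divisor's leading term divides it; move -3 to the remainder.
  remainder -3x + 3y^{2} + 3y - 3 ≠ 0; add h_5 = -3x + 3y^{2} + 3y - 3 to the basis.

S(f_2,f_3): lcm = x^{2}. S = 3xy - 3x - 3.
  leading term xy: subtract (-2)·h_4 from 3xy - 3x - 3 → -3x + 3y^{2} + 3y - 3
  leading term x: subtract (1)·h_5 from -3x + 3y^{2} + 3y - 3 → 0
  remainder 0.

S(f_1,h_4): lcm = x^{2}y. S = -xy^{2} + xy - 2y^{3} - 2y^{2} - y.
  leading term xy^{2}: subtract (3y)·h_4 from -xy^{2} + xy - 2y^{3} - 2y^{2} - y → xy - 3y^{3} - 3y^{2} - y
  leading term xy: subtract (-3)·h_4 from xy - 3y^{3} - 3y^{2} - y → -3y^{3} - 2y^{2}
  leading term y^{3}: no divisor's leading term divides it; move -3y^{3} to the remainder.
  leading term y^{2}: no divisor's leading term divides it; move -2y^{2} to the remainder.
  remainder -3y^{3} - 2y^{2} ≠ 0; add h_6 = -3y^{3} - 2y^{2} to the basis.

S(f_2,h_4): lcm = x^{2}y. S = -3xy^{2} + xy - y.
  leading term xy^{2}: subtract (2y)·h_4 from -3xy^{2} + xy - y → xy - 3y^{3} - 3y^{2} - y
  leading term xy: subtract (-3)·h_4 from xy - 3y^{3} - 3y^{2} - y → -3y^{3} - 2y^{2}
  leading term y^{3}: subtract (1)·h_6 from -3y^{3} - 2y^{2} → 0
  remainder 0.

S(f_3,h_4): lcm = x^{2}y. S = xy^{2} - 3xy + 2y.
  leading term xy^{2}: subtract (-3y)·h_4 from xy^{2} - 3xy + 2y → -3xy + y^{3} + y^{2} + 2y
  leading term xy: subtract (2)·h_4 from -3xy + y^{3} + y^{2} + 2y → y^{3} - 2y^{2} - y
  leading term y^{3}: subtract (2)·h_6 from y^{3} - 2y^{2} - y → 2y^{2} - y
  leading term y^{2}: no divisor's leading term divides it; move 2y^{2} to the remainder.
  leading term y: no divisor's leading term divides it; move -y to the remainder.
  remainder 2y^{2} - y ≠ 0; add h_7 = 2y^{2} - y to the basis.

S(f_1,h_5): lcm = x^{2}. S = xy^{2} - xy - x - 2y^{2} - 2y - 1.
  leading term xy^{2}: subtract (-3y)·h_4 from xy^{2} - xy - x - 2y^{2} - 2y - 1 → -xy - x + y^{3} - y^{2} - 2y - 1
  leading term xy: subtract (3)·h_4 from -xy - x + y^{3} - y^{2} - 2y - 1 → -x + y^{3} - 2y^{2} - 3y - 1
  leading term x: subtract (-2)·h_5 from -x + y^{3} - 2y^{2} - 3y - 1 → y^{3} - 3y^{2} + 3y
  leading term y^{3}: subtract (2)·h_6 from y^{3} - 3y^{2} + 3y → y^{2} + 3y
  leading term y^{2}: subtract (-3)·h_7 from y^{2} + 3y → 0
  remainder 0.

S(f_2,h_5): lcm = x^{2}. S = xy^{2} - 3xy - x - 1.
  leading term xy^{2}: subtract (-3y)·h_4 from xy^{2} - 3xy - x - 1 → -3xy - x + y^{3} + y^{2} - 1
  leading term xy: subtract (2)·h_4 from -3xy - x + y^{3} + y^{2} - 1 → -x + y^{3} - 2y^{2} - 3y - 1
  leading term x: subtract (-2)·h_5 from -x + y^{3} - 2y^{2} - 3y - 1 → y^{3} - 3y^{2} + 3y
  leading term y^{3}: subtract (2)·h_6 from y^{3} - 3y^{2} + 3y → y^{2} + 3y
  leading term y^{2}: subtract (-3)·h_7 from y^{2} + 3y → 0
  remainder 0.

S(f_3,h_5): lcm = x^{2}. S = xy^{2} + xy + 2x + 2.
  leading term xy^{2}: subtract (-3y)·h_4 from xy^{2} + xy + 2x + 2 → xy + 2x + y^{3} + y^{2} + 2
  leading term xy: subtract (-3)·h_4 from xy + 2x + y^{3} + y^{2} + 2 → 2x + y^{3} + 2y^{2} + y + 2
  leading term x: subtract (-3)·h_5 from 2x + y^{3} + 2y^{2} + y + 2 → y^{3} - 3y^{2} + 3y
  leading term y^{3}: subtract (2)·h_6 from y^{3} - 3y^{2} + 3y → y^{2} + 3y
  leading term y^{2}: subtract (-3)·h_7 from y^{2} + 3y → 0
  remainder 0.

S(h_4,h_5): lcm = xy. S = y^{3} - 2y.
  leading term y^{3}: subtract (2)·h_6 from y^{3} - 2y → -3y^{2} - 2y
  leading term y^{2}: subtract (2)·h_7 from -3y^{2} - 2y → 0
  remainder 0.

S(f_1,h_6): leading monomials are coprime, so the S-polynomial reduces to 0 (Buchberger's first criterion).
S(f_2,h_6): leading monomials are coprime, so the S-polynomial reduces to 0 (Buchberger's first criterion).
S(f_3,h_6): leading monomials are coprime, so the S-polynomial reduces to 0 (Buchberger's first criterion).
S(h_4,h_6): lcm = xy^{3}. S = -3xy^{2} - y^{4} - y^{3}.
  leading term xy^{2}: subtract (2y)·h_4 from -3xy^{2} - y^{4} - y^{3} → -y^{4} + 3y^{3} - 3y^{2}
  leading term y^{4}: subtract (-2y)·h_6 from -y^{4} + 3y^{3} - 3y^{2} → -y^{3} - 3y^{2}
  leading term y^{3}: subtract (-2)·h_6 from -y^{3} - 3y^{2} → 0
  remainder 0.

S(h_5,h_6): leading monomials are coprime, so the S-polynomial reduces to 0 (Buchberger's first criterion).
S(f_1,h_7): leading monomials are coprime, so the S-polynomial reduces to 0 (Buchberger's first criterion).
S(f_2,h_7): leading monomials are coprime, so the S-polynomial reduces to 0 (Buchberger's first criterion).
S(f_3,h_7): leading monomials are coprime, so the S-polynomial reduces to 0 (Buchberger's first criterion).
S(h_4,h_7): lcm = xy^{2}. S = -3xy - y^{3} - y^{2}.
  leading term xy: subtract (2)·h_4 from -3xy - y^{3} - y^{2} → -y^{3} + 3y^{2} - 3y
  leading term y^{3}: subtract (-2)·h_6 from -y^{3} + 3y^{2} - 3y → -y^{2} - 3y
  leading term y^{2}: subtract (3)·h_7 from -y^{2} - 3y → 0
  remainder 0.

S(h_5,h_7): leading monomials are coprime, so the S-polynomial reduces to 0 (Buchberger's first criterion).
S(h_6,h_7): lcm = y^{3}. S = 0.
  remainder 0.

Every S-polynomial of the final basis reduces to 0, so we have a Gröbner basis.
Inter-reduce: drop elements whose leading term is divisible by another's, tail-reduce, and make monic.
Reduced Gröbner basis: {x + 2y + 1, y^{2} + 3y}.
Label its elements g_1 = x + 2y + 1, g_2 = y^{2} + 3y.

Reduce p = xy + 2y modulo G:
  leading term xy: subtract (y)·g_1 from xy + 2y → -2y^{2} + y
  leading term y^{2}: subtract (-2)·g_2 from -2y^{2} + y → 0
  normal form = 0.
Since the normal form is 0, p ∈ I.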